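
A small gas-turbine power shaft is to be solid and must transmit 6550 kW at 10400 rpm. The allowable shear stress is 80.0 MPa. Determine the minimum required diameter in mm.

72.6 mm

ω = 2π·10400/60 = 1089 rad/s, so T = P/ω = 6550×10³ / 1089 = 6014 N·m.
For a solid shaft τ_max = 16T/(πd³), so d = (16T/(π τ_allow))^(1/3) = (16·6014/(π·8.00×10^7))^(1/3) = 0.07261 m.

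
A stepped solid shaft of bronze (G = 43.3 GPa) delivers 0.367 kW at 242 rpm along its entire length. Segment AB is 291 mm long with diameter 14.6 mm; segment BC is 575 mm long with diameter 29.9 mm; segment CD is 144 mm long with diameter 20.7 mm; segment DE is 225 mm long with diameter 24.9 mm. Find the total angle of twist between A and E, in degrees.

ω = 2π·242/60 = 25.34 rad/s, so T = P/ω = 0.367×10³ / 25.34 = 14.48 N·m.
J_AB = π(0.0146)⁴/32 = 4.46×10^-9 m⁴; J_BC = π(0.0299)⁴/32 = 7.85×10^-8 m⁴; J_CD = π(0.0207)⁴/32 = 1.80×10^-8 m⁴; J_DE = π(0.0249)⁴/32 = 3.77×10^-8 m⁴.
θ = (T/G)·Σ L_i/J_i = (14.48/43.3×10⁹)·(0.291/4.46×10^-9 + 0.575/7.85×10^-8 + 0.144/1.80×10^-8 + 0.225/3.77×10^-8) = 0.02893 rad.

1.66°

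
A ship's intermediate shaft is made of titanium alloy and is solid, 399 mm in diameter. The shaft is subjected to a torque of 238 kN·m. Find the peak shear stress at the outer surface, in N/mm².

J = πd⁴/32 = π(0.399)⁴/32 = 2.488×10^-3 m⁴.
τ_max = T·r/J = 238000 × 0.200 / 2.488×10^-3 = 1.908×10^7 Pa.

19.1 N/mm²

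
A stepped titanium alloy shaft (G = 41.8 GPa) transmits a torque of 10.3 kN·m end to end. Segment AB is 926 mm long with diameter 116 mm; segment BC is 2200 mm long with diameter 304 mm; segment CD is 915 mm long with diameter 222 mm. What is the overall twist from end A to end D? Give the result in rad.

J_AB = π(0.116)⁴/32 = 1.78×10^-5 m⁴; J_BC = π(0.304)⁴/32 = 8.38×10^-4 m⁴; J_CD = π(0.222)⁴/32 = 2.38×10^-4 m⁴.
θ = (T/G)·Σ L_i/J_i = (10300/41.8×10⁹)·(0.926/1.78×10^-5 + 2.20/8.38×10^-4 + 0.915/2.38×10^-4) = 0.01443 rad.

0.0144 rad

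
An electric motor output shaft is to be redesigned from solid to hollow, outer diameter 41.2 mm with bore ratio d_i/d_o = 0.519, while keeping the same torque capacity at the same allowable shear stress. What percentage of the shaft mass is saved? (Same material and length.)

23.2 %

Equal τ_max and T ⇒ the solid shaft needs d_s³ = d_o³(1−k⁴), so d_s = 41.2·(1−0.519⁴)^(1/3) = 40.18 mm.
Area ratio A_h/A_s = d_o²(1−k²)/d_s² = (1−k²)/(1−k⁴)^(2/3) = 0.7683.
Mass saving = 1 − 0.7683 = 23.2 %.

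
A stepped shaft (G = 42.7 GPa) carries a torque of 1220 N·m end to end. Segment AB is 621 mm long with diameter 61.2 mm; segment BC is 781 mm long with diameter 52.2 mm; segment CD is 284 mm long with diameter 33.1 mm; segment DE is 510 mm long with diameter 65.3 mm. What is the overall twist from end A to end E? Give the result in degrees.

J_AB = π(0.0612)⁴/32 = 1.38×10^-6 m⁴; J_BC = π(0.0522)⁴/32 = 7.29×10^-7 m⁴; J_CD = π(0.0331)⁴/32 = 1.18×10^-7 m⁴; J_DE = π(0.0653)⁴/32 = 1.79×10^-6 m⁴.
θ = (T/G)·Σ L_i/J_i = (1220/42.7×10⁹)·(0.621/1.38×10^-6 + 0.781/7.29×10^-7 + 0.284/1.18×10^-7 + 0.510/1.79×10^-6) = 0.1205 rad.

6.90°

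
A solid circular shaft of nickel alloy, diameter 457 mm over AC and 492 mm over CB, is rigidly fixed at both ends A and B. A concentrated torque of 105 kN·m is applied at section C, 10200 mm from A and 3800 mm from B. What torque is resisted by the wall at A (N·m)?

22800 N·m

Compatibility: T_A·a/J_AC = T_B·b/J_CB with T_A + T_B = T₀.
J_AC = 4.28×10^-3 m⁴, J_CB = 5.75×10^-3 m⁴, so T_A = T₀·(J_AC/a)/((J_AC/a)+(J_CB/b)) = 22800 N·m, T_B = 82200 N·m.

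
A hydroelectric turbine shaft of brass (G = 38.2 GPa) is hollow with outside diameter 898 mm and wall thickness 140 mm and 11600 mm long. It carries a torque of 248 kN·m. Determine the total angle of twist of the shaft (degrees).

0.0871°

J = π(d_o⁴ − d_i⁴)/32 = π(0.898⁴ − 0.618⁴)/32 = 0.04952 m⁴.
θ = T·L/(G·J) = 248000 × 11.6 / (38.2×10⁹ × 0.04952) = 1.521×10^-3 rad.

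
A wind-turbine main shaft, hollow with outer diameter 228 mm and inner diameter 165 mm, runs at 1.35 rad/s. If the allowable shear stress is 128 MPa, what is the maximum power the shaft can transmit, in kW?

292 kW

J = π(d_o⁴ − d_i⁴)/32 = π(0.228⁴ − 0.165⁴)/32 = 1.925×10^-4 m⁴.
T_max = τ_allow·J/r = 1.28×10^8 × 1.925×10^-4 / 0.114 = 216200 N·m.
ω = 1.35 rad/s, so P_max = T_max·ω = 2.918×10^5 W.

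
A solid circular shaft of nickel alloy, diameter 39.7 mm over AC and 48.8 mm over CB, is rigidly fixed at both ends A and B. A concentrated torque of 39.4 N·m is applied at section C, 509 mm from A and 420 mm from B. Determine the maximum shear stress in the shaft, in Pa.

Compatibility: T_A·a/J_AC = T_B·b/J_CB with T_A + T_B = T₀.
J_AC = 2.44×10^-7 m⁴, J_CB = 5.57×10^-7 m⁴, so T_A = T₀·(J_AC/a)/((J_AC/a)+(J_CB/b)) = 10.46 N·m, T_B = 28.94 N·m.
τ in each portion: τ_AC = 8.51×10^5 Pa, τ_CB = 1.27×10^6 Pa; maximum is in CB.
τ_max = T_CB·r/J = 28.94·0.0244/5.57×10^-7 = 1.268×10^6 Pa.

1.27e6 Pa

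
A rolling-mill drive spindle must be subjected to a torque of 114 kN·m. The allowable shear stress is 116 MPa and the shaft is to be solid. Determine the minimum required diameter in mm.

171 mm

For a solid shaft τ_max = 16T/(πd³), so d = (16T/(π τ_allow))^(1/3) = (16·114000/(π·1.16×10^8))^(1/3) = 0.1711 m.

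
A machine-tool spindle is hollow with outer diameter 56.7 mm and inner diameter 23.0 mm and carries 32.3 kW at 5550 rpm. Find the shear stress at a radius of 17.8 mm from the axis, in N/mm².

ω = 2π·5550/60 = 581.2 rad/s, so T = P/ω = 32.3×10³ / 581.2 = 55.58 N·m.
J = π(d_o⁴ − d_i⁴)/32 = π(0.0567⁴ − 0.0230⁴)/32 = 9.872×10^-7 m⁴.
Shear stress varies linearly with radius: τ = T·r/J = 55.58 × 0.0178 / 9.872×10^-7 = 1.002×10^6 Pa.

1.00 N/mm²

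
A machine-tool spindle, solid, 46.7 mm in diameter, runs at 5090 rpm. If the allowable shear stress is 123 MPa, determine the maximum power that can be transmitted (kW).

1310 kW

J = πd⁴/32 = π(0.0467)⁴/32 = 4.669×10^-7 m⁴.
T_max = τ_allow·J/r = 1.23×10^8 × 4.669×10^-7 / 0.0234 = 2460 N·m.
ω = 2π·5090/60 = 533.0 rad/s, so P_max = T_max·ω = 1.311×10^6 W.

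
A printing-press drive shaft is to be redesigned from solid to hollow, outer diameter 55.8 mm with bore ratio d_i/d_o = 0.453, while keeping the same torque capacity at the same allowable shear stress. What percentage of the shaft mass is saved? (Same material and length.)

18.2 %

Equal τ_max and T ⇒ the solid shaft needs d_s³ = d_o³(1−k⁴), so d_s = 55.8·(1−0.453⁴)^(1/3) = 55.01 mm.
Area ratio A_h/A_s = d_o²(1−k²)/d_s² = (1−k²)/(1−k⁴)^(2/3) = 0.8179.
Mass saving = 1 − 0.8179 = 18.2 %.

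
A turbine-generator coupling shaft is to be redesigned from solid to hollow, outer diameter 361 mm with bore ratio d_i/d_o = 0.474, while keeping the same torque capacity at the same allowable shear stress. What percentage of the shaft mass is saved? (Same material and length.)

Equal τ_max and T ⇒ the solid shaft needs d_s³ = d_o³(1−k⁴), so d_s = 361·(1−0.474⁴)^(1/3) = 354.8 mm.
Area ratio A_h/A_s = d_o²(1−k²)/d_s² = (1−k²)/(1−k⁴)^(2/3) = 0.8026.
Mass saving = 1 − 0.8026 = 19.7 %.

19.7 %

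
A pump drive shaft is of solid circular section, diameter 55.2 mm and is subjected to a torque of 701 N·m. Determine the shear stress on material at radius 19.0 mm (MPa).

J = πd⁴/32 = π(0.0552)⁴/32 = 9.115×10^-7 m⁴.
Shear stress varies linearly with radius: τ = T·r/J = 701.0 × 0.0190 / 9.115×10^-7 = 1.461×10^7 Pa.

14.6 MPa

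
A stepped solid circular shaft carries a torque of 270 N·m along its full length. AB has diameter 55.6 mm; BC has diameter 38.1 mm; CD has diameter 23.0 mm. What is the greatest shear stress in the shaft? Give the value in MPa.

113 MPa

Under the same torque, τ_max = 16T/(πd³) is largest where d is smallest — segment CD (d = 23.0 mm).
τ_max = 16·270.0/(π·(0.0230)³) = 1.130×10^8 Pa.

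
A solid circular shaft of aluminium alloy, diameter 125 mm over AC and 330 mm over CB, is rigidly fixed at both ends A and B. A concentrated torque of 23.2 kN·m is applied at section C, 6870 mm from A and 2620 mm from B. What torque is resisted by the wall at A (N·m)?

181 N·m

Compatibility: T_A·a/J_AC = T_B·b/J_CB with T_A + T_B = T₀.
J_AC = 2.40×10^-5 m⁴, J_CB = 1.16×10^-3 m⁴, so T_A = T₀·(J_AC/a)/((J_AC/a)+(J_CB/b)) = 180.7 N·m, T_B = 23020 N·m.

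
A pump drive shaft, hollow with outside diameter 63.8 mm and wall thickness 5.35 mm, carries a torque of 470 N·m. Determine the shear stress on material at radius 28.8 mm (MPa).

J = π(d_o⁴ − d_i⁴)/32 = π(0.0638⁴ − 0.0531⁴)/32 = 8.461×10^-7 m⁴.
Shear stress varies linearly with radius: τ = T·r/J = 470.0 × 0.0288 / 8.461×10^-7 = 1.600×10^7 Pa.

16.0 MPa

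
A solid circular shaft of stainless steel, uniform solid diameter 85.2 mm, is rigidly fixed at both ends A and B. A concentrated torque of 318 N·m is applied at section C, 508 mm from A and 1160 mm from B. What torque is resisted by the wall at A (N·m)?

With uniform GJ and both ends fixed, compatibility θ_AC = θ_CB gives T_A·a = T_B·b, together with T_A + T_B = T₀.
T_A = T₀·b/(a+b) = 318.0·1160/1668 = 221.2 N·m; T_B = 96.85 N·m.

221 N·m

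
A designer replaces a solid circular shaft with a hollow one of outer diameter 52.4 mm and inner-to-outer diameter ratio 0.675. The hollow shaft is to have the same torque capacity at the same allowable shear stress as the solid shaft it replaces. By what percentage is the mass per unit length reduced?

36.4 %

Equal τ_max and T ⇒ the solid shaft needs d_s³ = d_o³(1−k⁴), so d_s = 52.4·(1−0.675⁴)^(1/3) = 48.49 mm.
Area ratio A_h/A_s = d_o²(1−k²)/d_s² = (1−k²)/(1−k⁴)^(2/3) = 0.6357.
Mass saving = 1 − 0.6357 = 36.4 %.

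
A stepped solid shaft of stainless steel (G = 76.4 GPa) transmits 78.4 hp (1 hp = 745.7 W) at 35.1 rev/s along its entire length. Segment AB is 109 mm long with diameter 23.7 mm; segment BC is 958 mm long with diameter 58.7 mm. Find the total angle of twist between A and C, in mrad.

15.1 mrad

ω = 2π·35.1 = 220.5 rad/s, so T = P/ω = 78.4×745.7 / 220.5 = 265.1 N·m.
J_AB = π(0.0237)⁴/32 = 3.10×10^-8 m⁴; J_BC = π(0.0587)⁴/32 = 1.17×10^-6 m⁴.
θ = (T/G)·Σ L_i/J_i = (265.1/76.4×10⁹)·(0.109/3.10×10^-8 + 0.958/1.17×10^-6) = 0.01506 rad.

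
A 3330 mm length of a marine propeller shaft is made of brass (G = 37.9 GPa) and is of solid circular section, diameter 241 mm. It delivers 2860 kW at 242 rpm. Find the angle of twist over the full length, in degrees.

1.72°

ω = 2π·242/60 = 25.34 rad/s, so T = P/ω = 2860×10³ / 25.34 = 112900 N·m.
J = πd⁴/32 = π(0.241)⁴/32 = 3.312×10^-4 m⁴.
θ = T·L/(G·J) = 112900 × 3.33 / (37.9×10⁹ × 3.312×10^-4) = 0.02994 rad.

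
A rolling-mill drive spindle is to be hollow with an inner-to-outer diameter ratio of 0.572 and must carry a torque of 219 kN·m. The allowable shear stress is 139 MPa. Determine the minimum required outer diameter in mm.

For a hollow shaft with d_i/d_o = 0.572: τ_max = 16T/(π d_o³ (1−k⁴)), so d_o = [16T/(π τ_allow (1−k⁴))]^(1/3) = [16·219000/(π·1.39×10^8·0.8930)]^(1/3) = 0.2079 m.

208 mm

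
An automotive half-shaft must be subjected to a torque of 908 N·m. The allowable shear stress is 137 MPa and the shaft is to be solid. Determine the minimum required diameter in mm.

32.3 mm

For a solid shaft τ_max = 16T/(πd³), so d = (16T/(π τ_allow))^(1/3) = (16·908.0/(π·1.37×10^8))^(1/3) = 0.03232 m.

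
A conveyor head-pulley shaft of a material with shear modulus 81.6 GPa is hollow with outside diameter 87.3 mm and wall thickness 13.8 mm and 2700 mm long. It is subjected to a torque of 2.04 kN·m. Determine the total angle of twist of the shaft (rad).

0.0152 rad

J = π(d_o⁴ − d_i⁴)/32 = π(0.0873⁴ − 0.0597⁴)/32 = 4.455×10^-6 m⁴.
θ = T·L/(G·J) = 2040 × 2.70 / (81.6×10⁹ × 4.455×10^-6) = 0.01515 rad.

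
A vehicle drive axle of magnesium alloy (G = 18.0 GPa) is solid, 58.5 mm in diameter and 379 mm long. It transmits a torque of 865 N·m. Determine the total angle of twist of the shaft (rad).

J = πd⁴/32 = π(0.0585)⁴/32 = 1.150×10^-6 m⁴.
θ = T·L/(G·J) = 865.0 × 0.379 / (18.0×10⁹ × 1.150×10^-6) = 0.01584 rad.

0.0158 rad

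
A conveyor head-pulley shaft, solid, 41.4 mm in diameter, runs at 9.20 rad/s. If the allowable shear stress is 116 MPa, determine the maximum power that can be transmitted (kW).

J = πd⁴/32 = π(0.0414)⁴/32 = 2.884×10^-7 m⁴.
T_max = τ_allow·J/r = 1.16×10^8 × 2.884×10^-7 / 0.0207 = 1616 N·m.
ω = 9.20 rad/s, so P_max = T_max·ω = 1.487×10^4 W.

14.9 kW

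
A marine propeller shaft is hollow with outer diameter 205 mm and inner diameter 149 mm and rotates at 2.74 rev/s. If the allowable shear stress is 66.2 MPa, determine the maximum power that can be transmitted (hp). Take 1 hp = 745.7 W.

1860 hp

J = π(d_o⁴ − d_i⁴)/32 = π(0.205⁴ − 0.149⁴)/32 = 1.250×10^-4 m⁴.
T_max = τ_allow·J/r = 6.62×10^7 × 1.250×10^-4 / 0.102 = 80730 N·m.
ω = 2π·2.74 = 17.22 rad/s, so P_max = T_max·ω = 1.390×10^6 W.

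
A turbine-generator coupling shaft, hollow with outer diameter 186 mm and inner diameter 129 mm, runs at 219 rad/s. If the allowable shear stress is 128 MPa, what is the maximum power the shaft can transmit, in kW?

27200 kW

J = π(d_o⁴ − d_i⁴)/32 = π(0.186⁴ − 0.129⁴)/32 = 9.032×10^-5 m⁴.
T_max = τ_allow·J/r = 1.28×10^8 × 9.032×10^-5 / 0.0930 = 124300 N·m.
ω = 219 rad/s, so P_max = T_max·ω = 2.722×10^7 W.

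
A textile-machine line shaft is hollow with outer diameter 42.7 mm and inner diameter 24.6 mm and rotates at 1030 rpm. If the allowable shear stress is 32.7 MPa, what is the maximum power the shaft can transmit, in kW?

J = π(d_o⁴ − d_i⁴)/32 = π(0.0427⁴ − 0.0246⁴)/32 = 2.904×10^-7 m⁴.
T_max = τ_allow·J/r = 3.27×10^7 × 2.904×10^-7 / 0.0214 = 444.8 N·m.
ω = 2π·1030/60 = 107.9 rad/s, so P_max = T_max·ω = 4.798×10^4 W.

48.0 kW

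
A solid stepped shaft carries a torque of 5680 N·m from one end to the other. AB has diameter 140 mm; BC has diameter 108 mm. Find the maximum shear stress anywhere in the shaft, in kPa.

Under the same torque, τ_max = 16T/(πd³) is largest where d is smallest — segment BC (d = 108 mm).
τ_max = 16·5680/(π·(0.108)³) = 2.296×10^7 Pa.

23000 kPa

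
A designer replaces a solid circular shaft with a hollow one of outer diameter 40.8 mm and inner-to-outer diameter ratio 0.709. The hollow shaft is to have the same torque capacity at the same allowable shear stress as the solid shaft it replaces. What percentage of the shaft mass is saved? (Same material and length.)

39.6 %

Equal τ_max and T ⇒ the solid shaft needs d_s³ = d_o³(1−k⁴), so d_s = 40.8·(1−0.709⁴)^(1/3) = 37.02 mm.
Area ratio A_h/A_s = d_o²(1−k²)/d_s² = (1−k²)/(1−k⁴)^(2/3) = 0.6039.
Mass saving = 1 − 0.6039 = 39.6 %.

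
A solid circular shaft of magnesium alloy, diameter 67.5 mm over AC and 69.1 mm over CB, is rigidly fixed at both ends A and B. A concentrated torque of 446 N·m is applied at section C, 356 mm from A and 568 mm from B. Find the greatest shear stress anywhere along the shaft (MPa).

4.37 MPa

Compatibility: T_A·a/J_AC = T_B·b/J_CB with T_A + T_B = T₀.
J_AC = 2.04×10^-6 m⁴, J_CB = 2.24×10^-6 m⁴, so T_A = T₀·(J_AC/a)/((J_AC/a)+(J_CB/b)) = 264.2 N·m, T_B = 181.8 N·m.
τ in each portion: τ_AC = 4.37×10^6 Pa, τ_CB = 2.81×10^6 Pa; maximum is in AC.
τ_max = T_AC·r/J = 264.2·0.0338/2.04×10^-6 = 4.375×10^6 Pa.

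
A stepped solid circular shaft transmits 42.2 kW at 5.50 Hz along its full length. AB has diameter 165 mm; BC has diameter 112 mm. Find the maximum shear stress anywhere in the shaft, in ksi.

0.642 ksi

ω = 2π·5.50 = 34.56 rad/s, so T = P/ω = 42.2×10³ / 34.56 = 1221 N·m.
Under the same torque, τ_max = 16T/(πd³) is largest where d is smallest — segment BC (d = 112 mm).
τ_max = 16·1221/(π·(0.112)³) = 4.427×10^6 Pa.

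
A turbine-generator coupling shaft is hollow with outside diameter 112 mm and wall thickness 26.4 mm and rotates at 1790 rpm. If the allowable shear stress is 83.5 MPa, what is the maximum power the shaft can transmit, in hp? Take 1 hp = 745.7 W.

5340 hp

J = π(d_o⁴ − d_i⁴)/32 = π(0.112⁴ − 0.0592⁴)/32 = 1.424×10^-5 m⁴.
T_max = τ_allow·J/r = 8.35×10^7 × 1.424×10^-5 / 0.0560 = 21240 N·m.
ω = 2π·1790/60 = 187.4 rad/s, so P_max = T_max·ω = 3.981×10^6 W.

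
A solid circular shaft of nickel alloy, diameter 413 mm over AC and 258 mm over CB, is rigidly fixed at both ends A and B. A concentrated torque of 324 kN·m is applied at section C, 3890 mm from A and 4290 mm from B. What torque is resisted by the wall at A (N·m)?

Compatibility: T_A·a/J_AC = T_B·b/J_CB with T_A + T_B = T₀.
J_AC = 2.86×10^-3 m⁴, J_CB = 4.35×10^-4 m⁴, so T_A = T₀·(J_AC/a)/((J_AC/a)+(J_CB/b)) = 284700 N·m, T_B = 39310 N·m.

285000 N·m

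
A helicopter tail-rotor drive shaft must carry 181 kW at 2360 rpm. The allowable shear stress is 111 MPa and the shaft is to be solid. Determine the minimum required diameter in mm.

ω = 2π·2360/60 = 247.1 rad/s, so T = P/ω = 181×10³ / 247.1 = 732.4 N·m.
For a solid shaft τ_max = 16T/(πd³), so d = (16T/(π τ_allow))^(1/3) = (16·732.4/(π·1.11×10^8))^(1/3) = 0.03227 m.

32.3 mm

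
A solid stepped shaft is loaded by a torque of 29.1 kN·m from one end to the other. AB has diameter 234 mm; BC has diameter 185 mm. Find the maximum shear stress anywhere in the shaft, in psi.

Under the same torque, τ_max = 16T/(πd³) is largest where d is smallest — segment BC (d = 185 mm).
τ_max = 16·29100/(π·(0.185)³) = 2.341×10^7 Pa.

3390 psi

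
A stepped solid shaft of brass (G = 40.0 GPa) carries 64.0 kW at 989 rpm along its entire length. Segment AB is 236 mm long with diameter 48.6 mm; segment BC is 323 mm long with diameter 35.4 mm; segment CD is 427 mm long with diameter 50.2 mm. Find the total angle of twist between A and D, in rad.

0.0496 rad

ω = 2π·989/60 = 103.6 rad/s, so T = P/ω = 64.0×10³ / 103.6 = 618.0 N·m.
J_AB = π(0.0486)⁴/32 = 5.48×10^-7 m⁴; J_BC = π(0.0354)⁴/32 = 1.54×10^-7 m⁴; J_CD = π(0.0502)⁴/32 = 6.23×10^-7 m⁴.
θ = (T/G)·Σ L_i/J_i = (618.0/40.0×10⁹)·(0.236/5.48×10^-7 + 0.323/1.54×10^-7 + 0.427/6.23×10^-7) = 0.04960 rad.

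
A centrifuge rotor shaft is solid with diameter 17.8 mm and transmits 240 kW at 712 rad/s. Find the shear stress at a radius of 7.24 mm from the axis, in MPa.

ω = 712 rad/s, so T = P/ω = 240×10³ / 712.0 = 337.1 N·m.
J = πd⁴/32 = π(0.0178)⁴/32 = 9.856×10^-9 m⁴.
Shear stress varies linearly with radius: τ = T·r/J = 337.1 × 0.00724 / 9.856×10^-9 = 2.476×10^8 Pa.

248 MPa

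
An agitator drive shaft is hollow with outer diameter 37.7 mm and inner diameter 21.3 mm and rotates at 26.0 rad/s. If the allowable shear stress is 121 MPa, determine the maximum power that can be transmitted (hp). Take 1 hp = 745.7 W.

39.9 hp

J = π(d_o⁴ − d_i⁴)/32 = π(0.0377⁴ − 0.0213⁴)/32 = 1.781×10^-7 m⁴.
T_max = τ_allow·J/r = 1.21×10^8 × 1.781×10^-7 / 0.0189 = 1143 N·m.
ω = 26.0 rad/s, so P_max = T_max·ω = 2.973×10^4 W.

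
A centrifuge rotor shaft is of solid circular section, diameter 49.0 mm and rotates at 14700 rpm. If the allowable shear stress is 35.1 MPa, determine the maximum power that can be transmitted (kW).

J = πd⁴/32 = π(0.0490)⁴/32 = 5.660×10^-7 m⁴.
T_max = τ_allow·J/r = 3.51×10^7 × 5.660×10^-7 / 0.0245 = 810.8 N·m.
ω = 2π·14700/60 = 1539 rad/s, so P_max = T_max·ω = 1.248×10^6 W.

1250 kW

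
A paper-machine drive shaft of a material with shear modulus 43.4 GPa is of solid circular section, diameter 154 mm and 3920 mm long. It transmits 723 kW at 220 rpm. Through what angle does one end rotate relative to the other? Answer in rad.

0.0513 rad

ω = 2π·220/60 = 23.04 rad/s, so T = P/ω = 723×10³ / 23.04 = 31380 N·m.
J = πd⁴/32 = π(0.154)⁴/32 = 5.522×10^-5 m⁴.
θ = T·L/(G·J) = 31380 × 3.92 / (43.4×10⁹ × 5.522×10^-5) = 0.05133 rad.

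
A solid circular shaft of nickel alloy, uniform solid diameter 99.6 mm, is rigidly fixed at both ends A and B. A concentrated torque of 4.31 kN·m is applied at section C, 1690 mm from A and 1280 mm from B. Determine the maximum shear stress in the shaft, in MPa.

12.6 MPa

With uniform GJ and both ends fixed, compatibility θ_AC = θ_CB gives T_A·a = T_B·b, together with T_A + T_B = T₀.
T_A = T₀·b/(a+b) = 4310·1280/2970 = 1858 N·m; T_B = 2452 N·m.
τ in each portion: τ_AC = 9.57×10^6 Pa, τ_CB = 1.26×10^7 Pa; maximum is in CB.
τ_max = T_CB·r/J = 2452·0.0498/9.66×10^-6 = 1.264×10^7 Pa.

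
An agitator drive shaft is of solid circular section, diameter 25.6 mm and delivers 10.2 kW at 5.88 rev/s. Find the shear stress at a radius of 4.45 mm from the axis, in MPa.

29.1 MPa

ω = 2π·5.88 = 36.95 rad/s, so T = P/ω = 10.2×10³ / 36.95 = 276.1 N·m.
J = πd⁴/32 = π(0.0256)⁴/32 = 4.217×10^-8 m⁴.
Shear stress varies linearly with radius: τ = T·r/J = 276.1 × 0.00445 / 4.217×10^-8 = 2.914×10^7 Pa.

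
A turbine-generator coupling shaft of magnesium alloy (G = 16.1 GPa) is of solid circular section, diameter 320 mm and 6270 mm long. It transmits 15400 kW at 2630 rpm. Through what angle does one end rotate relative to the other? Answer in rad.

ω = 2π·2630/60 = 275.4 rad/s, so T = P/ω = 15400×10³ / 275.4 = 55920 N·m.
J = πd⁴/32 = π(0.320)⁴/32 = 1.029×10^-3 m⁴.
θ = T·L/(G·J) = 55920 × 6.27 / (16.1×10⁹ × 1.029×10^-3) = 0.02115 rad.

0.0212 rad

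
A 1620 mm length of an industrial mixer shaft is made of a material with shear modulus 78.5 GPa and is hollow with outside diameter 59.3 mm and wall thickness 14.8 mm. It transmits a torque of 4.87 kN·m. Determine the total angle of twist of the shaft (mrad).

88.3 mrad

J = π(d_o⁴ − d_i⁴)/32 = π(0.0593⁴ − 0.0297⁴)/32 = 1.138×10^-6 m⁴.
θ = T·L/(G·J) = 4870 × 1.62 / (78.5×10⁹ × 1.138×10^-6) = 0.08834 rad.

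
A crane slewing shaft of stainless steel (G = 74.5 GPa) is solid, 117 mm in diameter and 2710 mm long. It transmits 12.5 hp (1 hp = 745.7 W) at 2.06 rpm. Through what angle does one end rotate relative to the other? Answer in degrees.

ω = 2π·2.06/60 = 0.2157 rad/s, so T = P/ω = 12.5×745.7 / 0.2157 = 43210 N·m.
J = πd⁴/32 = π(0.117)⁴/32 = 1.840×10^-5 m⁴.
θ = T·L/(G·J) = 43210 × 2.71 / (74.5×10⁹ × 1.840×10^-5) = 0.08544 rad.

4.90°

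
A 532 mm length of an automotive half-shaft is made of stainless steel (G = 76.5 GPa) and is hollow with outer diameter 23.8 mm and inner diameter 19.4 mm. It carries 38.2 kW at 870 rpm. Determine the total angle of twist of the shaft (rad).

ω = 2π·870/60 = 91.11 rad/s, so T = P/ω = 38.2×10³ / 91.11 = 419.3 N·m.
J = π(d_o⁴ − d_i⁴)/32 = π(0.0238⁴ − 0.0194⁴)/32 = 1.759×10^-8 m⁴.
θ = T·L/(G·J) = 419.3 × 0.532 / (76.5×10⁹ × 1.759×10^-8) = 0.1657 rad.

0.166 rad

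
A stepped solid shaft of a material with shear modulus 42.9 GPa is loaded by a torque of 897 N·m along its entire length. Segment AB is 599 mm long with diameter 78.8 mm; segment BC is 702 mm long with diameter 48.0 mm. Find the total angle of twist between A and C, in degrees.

J_AB = π(0.0788)⁴/32 = 3.79×10^-6 m⁴; J_BC = π(0.0480)⁴/32 = 5.21×10^-7 m⁴.
θ = (T/G)·Σ L_i/J_i = (897.0/42.9×10⁹)·(0.599/3.79×10^-6 + 0.702/5.21×10^-7) = 0.03147 rad.

1.80°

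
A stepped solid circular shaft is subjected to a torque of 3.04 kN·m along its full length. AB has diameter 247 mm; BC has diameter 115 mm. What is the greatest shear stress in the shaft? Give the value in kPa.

Under the same torque, τ_max = 16T/(πd³) is largest where d is smallest — segment BC (d = 115 mm).
τ_max = 16·3040/(π·(0.115)³) = 1.018×10^7 Pa.

10200 kPa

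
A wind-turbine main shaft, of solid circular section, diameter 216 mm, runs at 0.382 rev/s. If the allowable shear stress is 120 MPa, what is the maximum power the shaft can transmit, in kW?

570 kW

J = πd⁴/32 = π(0.216)⁴/32 = 2.137×10^-4 m⁴.
T_max = τ_allow·J/r = 1.20×10^8 × 2.137×10^-4 / 0.108 = 237500 N·m.
ω = 2π·0.382 = 2.400 rad/s, so P_max = T_max·ω = 5.699×10^5 W.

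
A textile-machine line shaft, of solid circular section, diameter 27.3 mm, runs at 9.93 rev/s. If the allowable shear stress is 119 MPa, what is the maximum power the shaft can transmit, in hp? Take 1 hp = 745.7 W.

39.8 hp

J = πd⁴/32 = π(0.0273)⁴/32 = 5.453×10^-8 m⁴.
T_max = τ_allow·J/r = 1.19×10^8 × 5.453×10^-8 / 0.0137 = 475.4 N·m.
ω = 2π·9.93 = 62.39 rad/s, so P_max = T_max·ω = 2.966×10^4 W.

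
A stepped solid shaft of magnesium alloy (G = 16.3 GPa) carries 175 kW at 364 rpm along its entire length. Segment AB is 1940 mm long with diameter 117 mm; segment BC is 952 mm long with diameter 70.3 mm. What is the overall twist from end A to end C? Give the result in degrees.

ω = 2π·364/60 = 38.12 rad/s, so T = P/ω = 175×10³ / 38.12 = 4591 N·m.
J_AB = π(0.117)⁴/32 = 1.84×10^-5 m⁴; J_BC = π(0.0703)⁴/32 = 2.40×10^-6 m⁴.
θ = (T/G)·Σ L_i/J_i = (4591/16.3×10⁹)·(1.94/1.84×10^-5 + 0.952/2.40×10^-6) = 0.1415 rad.

8.11°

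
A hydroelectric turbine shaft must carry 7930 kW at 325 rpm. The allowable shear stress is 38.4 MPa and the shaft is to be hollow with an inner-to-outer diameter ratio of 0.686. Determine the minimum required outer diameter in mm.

ω = 2π·325/60 = 34.03 rad/s, so T = P/ω = 7930×10³ / 34.03 = 233000 N·m.
For a hollow shaft with d_i/d_o = 0.686: τ_max = 16T/(π d_o³ (1−k⁴)), so d_o = [16T/(π τ_allow (1−k⁴))]^(1/3) = [16·233000/(π·3.84×10^7·0.7785)]^(1/3) = 0.3411 m.

341 mm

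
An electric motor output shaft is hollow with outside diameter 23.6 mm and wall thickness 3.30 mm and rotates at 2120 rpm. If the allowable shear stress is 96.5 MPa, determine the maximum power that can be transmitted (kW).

40.4 kW

J = π(d_o⁴ − d_i⁴)/32 = π(0.0236⁴ − 0.0170⁴)/32 = 2.225×10^-8 m⁴.
T_max = τ_allow·J/r = 9.65×10^7 × 2.225×10^-8 / 0.0118 = 182.0 N·m.
ω = 2π·2120/60 = 222.0 rad/s, so P_max = T_max·ω = 4.040×10^4 W.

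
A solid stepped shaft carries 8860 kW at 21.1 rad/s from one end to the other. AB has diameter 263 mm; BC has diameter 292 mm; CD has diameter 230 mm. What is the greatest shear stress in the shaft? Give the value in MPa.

176 MPa

ω = 21.1 rad/s, so T = P/ω = 8860×10³ / 21.10 = 419900 N·m.
Under the same torque, τ_max = 16T/(πd³) is largest where d is smallest — segment CD (d = 230 mm).
τ_max = 16·419900/(π·(0.230)³) = 1.758×10^8 Pa.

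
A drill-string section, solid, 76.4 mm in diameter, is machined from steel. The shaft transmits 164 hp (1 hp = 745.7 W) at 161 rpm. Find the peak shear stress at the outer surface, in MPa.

ω = 2π·161/60 = 16.86 rad/s, so T = P/ω = 164×745.7 / 16.86 = 7254 N·m.
J = πd⁴/32 = π(0.0764)⁴/32 = 3.345×10^-6 m⁴.
τ_max = T·r/J = 7254 × 0.0382 / 3.345×10^-6 = 8.284×10^7 Pa.

82.8 MPa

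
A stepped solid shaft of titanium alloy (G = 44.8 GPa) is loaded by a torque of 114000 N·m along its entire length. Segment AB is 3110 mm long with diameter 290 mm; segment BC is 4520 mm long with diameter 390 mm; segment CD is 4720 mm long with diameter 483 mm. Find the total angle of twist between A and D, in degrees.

1.07°

J_AB = π(0.290)⁴/32 = 6.94×10^-4 m⁴; J_BC = π(0.390)⁴/32 = 2.27×10^-3 m⁴; J_CD = π(0.483)⁴/32 = 5.34×10^-3 m⁴.
θ = (T/G)·Σ L_i/J_i = (114000/44.8×10⁹)·(3.11/6.94×10^-4 + 4.52/2.27×10^-3 + 4.72/5.34×10^-3) = 0.01871 rad.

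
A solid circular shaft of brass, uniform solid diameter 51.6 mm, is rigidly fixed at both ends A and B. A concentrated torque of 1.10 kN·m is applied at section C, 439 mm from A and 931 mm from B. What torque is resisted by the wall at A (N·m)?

748 N·m

With uniform GJ and both ends fixed, compatibility θ_AC = θ_CB gives T_A·a = T_B·b, together with T_A + T_B = T₀.
T_A = T₀·b/(a+b) = 1100·931/1370 = 747.5 N·m; T_B = 352.5 N·m.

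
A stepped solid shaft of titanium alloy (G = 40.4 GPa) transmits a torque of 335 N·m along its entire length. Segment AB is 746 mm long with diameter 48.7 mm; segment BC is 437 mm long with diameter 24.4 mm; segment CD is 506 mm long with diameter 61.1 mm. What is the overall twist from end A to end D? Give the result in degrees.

6.78°

J_AB = π(0.0487)⁴/32 = 5.52×10^-7 m⁴; J_BC = π(0.0244)⁴/32 = 3.48×10^-8 m⁴; J_CD = π(0.0611)⁴/32 = 1.37×10^-6 m⁴.
θ = (T/G)·Σ L_i/J_i = (335.0/40.4×10⁹)·(0.746/5.52×10^-7 + 0.437/3.48×10^-8 + 0.506/1.37×10^-6) = 0.1184 rad.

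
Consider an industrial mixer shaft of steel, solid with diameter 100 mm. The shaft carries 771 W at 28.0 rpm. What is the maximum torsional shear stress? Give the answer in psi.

194 psi

ω = 2π·28.0/60 = 2.932 rad/s, so T = P/ω = 771 / 2.932 = 262.9 N·m.
J = πd⁴/32 = π(0.100)⁴/32 = 9.817×10^-6 m⁴.
τ_max = T·r/J = 262.9 × 0.0500 / 9.817×10^-6 = 1.339×10^6 Pa.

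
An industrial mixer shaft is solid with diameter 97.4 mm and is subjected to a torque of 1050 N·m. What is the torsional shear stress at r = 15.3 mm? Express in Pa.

J = πd⁴/32 = π(0.0974)⁴/32 = 8.836×10^-6 m⁴.
Shear stress varies linearly with radius: τ = T·r/J = 1050 × 0.0153 / 8.836×10^-6 = 1.818×10^6 Pa.

1.82e6 Pa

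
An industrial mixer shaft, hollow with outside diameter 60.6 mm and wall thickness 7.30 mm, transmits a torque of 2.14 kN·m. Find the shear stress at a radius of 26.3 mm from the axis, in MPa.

J = π(d_o⁴ − d_i⁴)/32 = π(0.0606⁴ − 0.0460⁴)/32 = 8.844×10^-7 m⁴.
Shear stress varies linearly with radius: τ = T·r/J = 2140 × 0.0263 / 8.844×10^-7 = 6.364×10^7 Pa.

63.6 MPa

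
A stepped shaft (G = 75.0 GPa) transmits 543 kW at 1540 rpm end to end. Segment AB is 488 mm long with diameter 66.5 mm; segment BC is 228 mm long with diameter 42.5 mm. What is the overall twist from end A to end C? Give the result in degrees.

2.48°

ω = 2π·1540/60 = 161.3 rad/s, so T = P/ω = 543×10³ / 161.3 = 3367 N·m.
J_AB = π(0.0665)⁴/32 = 1.92×10^-6 m⁴; J_BC = π(0.0425)⁴/32 = 3.20×10^-7 m⁴.
θ = (T/G)·Σ L_i/J_i = (3367/75.0×10⁹)·(0.488/1.92×10^-6 + 0.228/3.20×10^-7) = 0.04337 rad.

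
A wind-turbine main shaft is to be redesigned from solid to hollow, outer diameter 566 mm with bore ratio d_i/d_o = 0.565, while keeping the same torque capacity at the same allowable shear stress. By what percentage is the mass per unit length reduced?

Equal τ_max and T ⇒ the solid shaft needs d_s³ = d_o³(1−k⁴), so d_s = 566·(1−0.565⁴)^(1/3) = 546.1 mm.
Area ratio A_h/A_s = d_o²(1−k²)/d_s² = (1−k²)/(1−k⁴)^(2/3) = 0.7313.
Mass saving = 1 − 0.7313 = 26.9 %.

26.9 %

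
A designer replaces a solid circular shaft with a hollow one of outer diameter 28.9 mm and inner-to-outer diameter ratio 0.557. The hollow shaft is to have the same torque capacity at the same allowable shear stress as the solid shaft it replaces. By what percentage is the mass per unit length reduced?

Equal τ_max and T ⇒ the solid shaft needs d_s³ = d_o³(1−k⁴), so d_s = 28.9·(1−0.557⁴)^(1/3) = 27.94 mm.
Area ratio A_h/A_s = d_o²(1−k²)/d_s² = (1−k²)/(1−k⁴)^(2/3) = 0.7379.
Mass saving = 1 − 0.7379 = 26.2 %.

26.2 %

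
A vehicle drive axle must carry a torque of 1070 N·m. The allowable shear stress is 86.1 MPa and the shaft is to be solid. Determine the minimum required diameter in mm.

39.9 mm

For a solid shaft τ_max = 16T/(πd³), so d = (16T/(π τ_allow))^(1/3) = (16·1070/(π·8.61×10^7))^(1/3) = 0.03985 m.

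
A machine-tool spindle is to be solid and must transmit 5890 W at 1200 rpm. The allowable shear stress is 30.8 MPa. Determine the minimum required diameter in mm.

ω = 2π·1200/60 = 125.7 rad/s, so T = P/ω = 5890 / 125.7 = 46.87 N·m.
For a solid shaft τ_max = 16T/(πd³), so d = (16T/(π τ_allow))^(1/3) = (16·46.87/(π·3.08×10^7))^(1/3) = 0.01979 m.

19.8 mm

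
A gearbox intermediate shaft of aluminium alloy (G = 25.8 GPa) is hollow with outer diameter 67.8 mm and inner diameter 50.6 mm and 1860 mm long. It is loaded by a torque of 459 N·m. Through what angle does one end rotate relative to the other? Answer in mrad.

J = π(d_o⁴ − d_i⁴)/32 = π(0.0678⁴ − 0.0506⁴)/32 = 1.431×10^-6 m⁴.
θ = T·L/(G·J) = 459.0 × 1.86 / (25.8×10⁹ × 1.431×10^-6) = 0.02313 rad.

23.1 mrad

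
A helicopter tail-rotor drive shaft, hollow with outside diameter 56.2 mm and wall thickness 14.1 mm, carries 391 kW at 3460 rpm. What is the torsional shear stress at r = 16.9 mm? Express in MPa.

19.8 MPa

ω = 2π·3460/60 = 362.3 rad/s, so T = P/ω = 391×10³ / 362.3 = 1079 N·m.
J = π(d_o⁴ − d_i⁴)/32 = π(0.0562⁴ − 0.0280⁴)/32 = 9.190×10^-7 m⁴.
Shear stress varies linearly with radius: τ = T·r/J = 1079 × 0.0169 / 9.190×10^-7 = 1.984×10^7 Pa.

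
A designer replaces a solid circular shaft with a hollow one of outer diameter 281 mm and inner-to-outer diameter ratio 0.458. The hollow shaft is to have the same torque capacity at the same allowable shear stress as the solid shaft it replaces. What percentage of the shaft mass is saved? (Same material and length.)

18.6 %

Equal τ_max and T ⇒ the solid shaft needs d_s³ = d_o³(1−k⁴), so d_s = 281·(1−0.458⁴)^(1/3) = 276.8 mm.
Area ratio A_h/A_s = d_o²(1−k²)/d_s² = (1−k²)/(1−k⁴)^(2/3) = 0.8143.
Mass saving = 1 − 0.8143 = 18.6 %.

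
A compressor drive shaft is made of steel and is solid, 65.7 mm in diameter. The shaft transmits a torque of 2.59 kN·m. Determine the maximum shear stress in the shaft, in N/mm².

J = πd⁴/32 = π(0.0657)⁴/32 = 1.829×10^-6 m⁴.
τ_max = T·r/J = 2590 × 0.0329 / 1.829×10^-6 = 4.651×10^7 Pa.

46.5 N/mm²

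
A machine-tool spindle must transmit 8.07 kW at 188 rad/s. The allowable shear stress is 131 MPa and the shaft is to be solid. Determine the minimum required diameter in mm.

11.9 mm

ω = 188 rad/s, so T = P/ω = 8.07×10³ / 188.0 = 42.93 N·m.
For a solid shaft τ_max = 16T/(πd³), so d = (16T/(π τ_allow))^(1/3) = (16·42.93/(π·1.31×10^8))^(1/3) = 0.01186 m.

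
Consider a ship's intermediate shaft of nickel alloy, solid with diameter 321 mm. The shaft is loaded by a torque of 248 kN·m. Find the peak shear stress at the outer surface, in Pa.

3.82e7 Pa

J = πd⁴/32 = π(0.321)⁴/32 = 1.042×10^-3 m⁴.
τ_max = T·r/J = 248000 × 0.161 / 1.042×10^-3 = 3.819×10^7 Pa.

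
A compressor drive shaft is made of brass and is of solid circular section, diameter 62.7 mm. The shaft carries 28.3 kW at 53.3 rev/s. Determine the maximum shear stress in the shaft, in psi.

ω = 2π·53.3 = 334.9 rad/s, so T = P/ω = 28.3×10³ / 334.9 = 84.50 N·m.
J = πd⁴/32 = π(0.0627)⁴/32 = 1.517×10^-6 m⁴.
τ_max = T·r/J = 84.50 × 0.0314 / 1.517×10^-6 = 1.746×10^6 Pa.

253 psi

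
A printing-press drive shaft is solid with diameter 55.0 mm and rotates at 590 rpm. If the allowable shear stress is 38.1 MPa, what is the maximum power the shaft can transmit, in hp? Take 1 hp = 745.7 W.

J = πd⁴/32 = π(0.0550)⁴/32 = 8.984×10^-7 m⁴.
T_max = τ_allow·J/r = 3.81×10^7 × 8.984×10^-7 / 0.0275 = 1245 N·m.
ω = 2π·590/60 = 61.78 rad/s, so P_max = T_max·ω = 7.690×10^4 W.

103 hp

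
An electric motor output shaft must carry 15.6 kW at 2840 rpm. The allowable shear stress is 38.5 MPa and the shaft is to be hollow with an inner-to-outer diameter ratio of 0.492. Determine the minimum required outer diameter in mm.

ω = 2π·2840/60 = 297.4 rad/s, so T = P/ω = 15.6×10³ / 297.4 = 52.45 N·m.
For a hollow shaft with d_i/d_o = 0.492: τ_max = 16T/(π d_o³ (1−k⁴)), so d_o = [16T/(π τ_allow (1−k⁴))]^(1/3) = [16·52.45/(π·3.85×10^7·0.9414)]^(1/3) = 0.01946 m.

19.5 mm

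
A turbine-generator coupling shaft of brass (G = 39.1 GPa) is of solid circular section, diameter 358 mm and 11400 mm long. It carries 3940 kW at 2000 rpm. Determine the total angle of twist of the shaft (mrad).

ω = 2π·2000/60 = 209.4 rad/s, so T = P/ω = 3940×10³ / 209.4 = 18810 N·m.
J = πd⁴/32 = π(0.358)⁴/32 = 1.613×10^-3 m⁴.
θ = T·L/(G·J) = 18810 × 11.4 / (39.1×10⁹ × 1.613×10^-3) = 3.401×10^-3 rad.

3.40 mrad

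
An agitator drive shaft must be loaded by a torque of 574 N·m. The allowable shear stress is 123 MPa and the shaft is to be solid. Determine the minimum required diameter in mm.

28.8 mm

For a solid shaft τ_max = 16T/(πd³), so d = (16T/(π τ_allow))^(1/3) = (16·574.0/(π·1.23×10^8))^(1/3) = 0.02875 m.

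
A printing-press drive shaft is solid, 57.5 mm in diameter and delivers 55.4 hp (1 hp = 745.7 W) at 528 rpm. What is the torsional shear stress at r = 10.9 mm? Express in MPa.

7.59 MPa

ω = 2π·528/60 = 55.29 rad/s, so T = P/ω = 55.4×745.7 / 55.29 = 747.2 N·m.
J = πd⁴/32 = π(0.0575)⁴/32 = 1.073×10^-6 m⁴.
Shear stress varies linearly with radius: τ = T·r/J = 747.2 × 0.0109 / 1.073×10^-6 = 7.589×10^6 Pa.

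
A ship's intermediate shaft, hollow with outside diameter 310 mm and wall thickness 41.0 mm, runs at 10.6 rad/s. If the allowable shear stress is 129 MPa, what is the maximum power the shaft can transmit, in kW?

5660 kW

J = π(d_o⁴ − d_i⁴)/32 = π(0.310⁴ − 0.228⁴)/32 = 6.414×10^-4 m⁴.
T_max = τ_allow·J/r = 1.29×10^8 × 6.414×10^-4 / 0.155 = 533800 N·m.
ω = 10.6 rad/s, so P_max = T_max·ω = 5.658×10^6 W.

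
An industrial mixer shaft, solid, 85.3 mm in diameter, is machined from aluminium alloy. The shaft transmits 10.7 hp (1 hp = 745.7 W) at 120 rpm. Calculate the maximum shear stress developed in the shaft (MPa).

5.21 MPa

ω = 2π·120/60 = 12.57 rad/s, so T = P/ω = 10.7×745.7 / 12.57 = 634.9 N·m.
J = πd⁴/32 = π(0.0853)⁴/32 = 5.198×10^-6 m⁴.
τ_max = T·r/J = 634.9 × 0.0427 / 5.198×10^-6 = 5.210×10^6 Pa.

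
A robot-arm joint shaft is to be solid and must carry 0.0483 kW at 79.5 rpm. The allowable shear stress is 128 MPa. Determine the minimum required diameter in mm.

ω = 2π·79.5/60 = 8.325 rad/s, so T = P/ω = 0.0483×10³ / 8.325 = 5.802 N·m.
For a solid shaft τ_max = 16T/(πd³), so d = (16T/(π τ_allow))^(1/3) = (16·5.802/(π·1.28×10^8))^(1/3) = 0.006134 m.

6.13 mm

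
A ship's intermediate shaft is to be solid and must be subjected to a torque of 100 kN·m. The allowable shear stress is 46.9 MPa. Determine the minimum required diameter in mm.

For a solid shaft τ_max = 16T/(πd³), so d = (16T/(π τ_allow))^(1/3) = (16·100000/(π·4.69×10^7))^(1/3) = 0.2214 m.

221 mm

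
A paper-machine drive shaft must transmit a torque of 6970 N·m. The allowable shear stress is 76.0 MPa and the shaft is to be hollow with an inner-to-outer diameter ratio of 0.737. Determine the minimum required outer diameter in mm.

87.2 mm

For a hollow shaft with d_i/d_o = 0.737: τ_max = 16T/(π d_o³ (1−k⁴)), so d_o = [16T/(π τ_allow (1−k⁴))]^(1/3) = [16·6970/(π·7.60×10^7·0.7050)]^(1/3) = 0.08718 m.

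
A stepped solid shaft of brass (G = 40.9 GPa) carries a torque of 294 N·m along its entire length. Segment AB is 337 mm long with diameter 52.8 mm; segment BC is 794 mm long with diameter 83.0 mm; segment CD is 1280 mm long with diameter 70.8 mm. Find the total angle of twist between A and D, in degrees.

0.466°

J_AB = π(0.0528)⁴/32 = 7.63×10^-7 m⁴; J_BC = π(0.0830)⁴/32 = 4.66×10^-6 m⁴; J_CD = π(0.0708)⁴/32 = 2.47×10^-6 m⁴.
θ = (T/G)·Σ L_i/J_i = (294.0/40.9×10⁹)·(0.337/7.63×10^-7 + 0.794/4.66×10^-6 + 1.28/2.47×10^-6) = 8.130×10^-3 rad.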